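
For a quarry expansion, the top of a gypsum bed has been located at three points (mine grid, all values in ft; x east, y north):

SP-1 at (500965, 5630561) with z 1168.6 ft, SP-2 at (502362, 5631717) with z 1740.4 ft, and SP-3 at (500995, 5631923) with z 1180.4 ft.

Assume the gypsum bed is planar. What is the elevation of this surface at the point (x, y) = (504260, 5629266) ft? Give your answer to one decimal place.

Two edge vectors: SP-1→SP-2 = (1397, 1156, 571.8), SP-1→SP-3 = (30, 1362, 11.8).
Normal n = (SP-1→SP-2) × (SP-1→SP-3) = (-765150.8, 669.4, 1868034).
So ∂z/∂x = −n_x/n_z = 0.409602181 and ∂z/∂y = −n_y/n_z = −0.000358345.
Intercept c from SP-1: 1168.6 − 205196.36 + 2017.68 = −202010.08.
At (504260, 5629266): z = 206546.0 − 2017.2 − 202010.08 = 2518.7 ft.

2518.7 ft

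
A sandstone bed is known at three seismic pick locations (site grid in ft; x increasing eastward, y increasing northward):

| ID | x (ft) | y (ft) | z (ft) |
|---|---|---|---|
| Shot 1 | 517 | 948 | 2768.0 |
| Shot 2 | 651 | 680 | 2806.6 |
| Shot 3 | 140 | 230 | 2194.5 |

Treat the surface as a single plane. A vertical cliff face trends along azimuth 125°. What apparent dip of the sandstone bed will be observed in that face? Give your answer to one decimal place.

29.8°

Two edge vectors: Shot 1→Shot 2 = (134, -268, 38.6), Shot 1→Shot 3 = (-377, -718, -573.5).
Normal n = (Shot 1→Shot 2) × (Shot 1→Shot 3) = (181412.8, 62296.8, -197248).
So ∂z/∂x = −n_x/n_z = 0.91972 and ∂z/∂y = −n_y/n_z = 0.31583.
Unit vector along 125° is (sin 125°, cos 125°) = (0.8192, -0.5736).
Slope in that direction = a·(0.8192) + b·(-0.5736) = 0.57224.
Apparent dip = arctan|0.57224| = 29.8° (true dip is 44.2°, so apparent ≤ true as expected).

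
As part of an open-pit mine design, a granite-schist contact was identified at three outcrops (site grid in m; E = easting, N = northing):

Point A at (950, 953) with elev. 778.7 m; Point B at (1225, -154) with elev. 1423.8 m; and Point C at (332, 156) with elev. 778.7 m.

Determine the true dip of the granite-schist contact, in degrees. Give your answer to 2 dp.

35.76°

Two edge vectors: Point A→Point B = (275, -1107, 645.1), Point A→Point C = (-618, -797, 0).
Normal n = (Point A→Point B) × (Point A→Point C) = (514144.7, -398671.8, -903301).
So ∂z/∂E = −n_x/n_z = 0.56918 and ∂z/∂N = −n_y/n_z = −0.44135.
Gradient magnitude |∇z| = √(a² + b²) = √(0.32397 + 0.19479) = 0.72025.
True dip = arctan(0.72025) = 35.76°, dipping toward NW (azimuth ≈ 308°).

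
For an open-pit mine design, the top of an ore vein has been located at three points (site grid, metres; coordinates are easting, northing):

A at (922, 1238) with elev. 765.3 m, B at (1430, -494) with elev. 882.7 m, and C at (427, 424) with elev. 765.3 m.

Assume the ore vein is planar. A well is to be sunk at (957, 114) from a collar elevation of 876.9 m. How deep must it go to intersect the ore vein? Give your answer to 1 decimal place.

Let the plane be z = a·easting + b·northing + c.
B−A: 508a − 1732b = 117.4;  C−A: −495a − 814b = 0.
Solving gives a = 0.075196, b = −0.045728.
Then c = 765.3 − a·922 − b·1238 = 752.58.
At (957, 114): z_contact = 71.96 − 5.21 + 752.58 = 819.33 m.
Depth below ground = 876.9 − 819.33 = 57.6 m.

57.6 m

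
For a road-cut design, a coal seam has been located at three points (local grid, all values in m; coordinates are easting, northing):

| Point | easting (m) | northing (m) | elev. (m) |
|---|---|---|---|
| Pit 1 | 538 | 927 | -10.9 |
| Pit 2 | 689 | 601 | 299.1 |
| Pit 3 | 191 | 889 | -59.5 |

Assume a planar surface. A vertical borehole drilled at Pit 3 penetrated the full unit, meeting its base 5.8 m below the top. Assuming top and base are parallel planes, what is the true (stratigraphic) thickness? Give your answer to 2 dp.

Let the plane be z = a·easting + b·northing + c.
Pit 2−Pit 1: 151a − 326b = 310;  Pit 3−Pit 1: −347a − 38b = −48.6.
Solving gives a = 0.23240, b = −0.84327.
|∇z| = √(a²+b²) = 0.87471, so dip δ = arctan(0.87471) = 41.18°.
True thickness = vertical thickness × cos δ = 5.8 × cos 41.18° = 4.37 m.

4.37 m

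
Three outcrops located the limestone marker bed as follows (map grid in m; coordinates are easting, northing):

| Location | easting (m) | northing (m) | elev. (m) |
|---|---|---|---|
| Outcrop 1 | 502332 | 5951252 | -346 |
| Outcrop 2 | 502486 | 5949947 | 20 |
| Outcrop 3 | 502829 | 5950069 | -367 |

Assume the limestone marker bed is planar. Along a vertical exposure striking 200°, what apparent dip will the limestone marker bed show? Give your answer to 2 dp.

35.40°

Let the plane be z = a·easting + b·northing + c.
Outcrop 2−Outcrop 1: 154a − 1305b = 366;  Outcrop 3−Outcrop 1: 497a − 1183b = −21.
Solving gives a = −0.98709, b = −0.39694.
Unit vector along 200° is (sin 200°, cos 200°) = (-0.3420, -0.9397).
Slope in that direction = a·(-0.3420) + b·(-0.9397) = 0.71061.
Apparent dip = arctan|0.71061| = 35.40° (true dip is 46.8°, so apparent ≤ true as expected).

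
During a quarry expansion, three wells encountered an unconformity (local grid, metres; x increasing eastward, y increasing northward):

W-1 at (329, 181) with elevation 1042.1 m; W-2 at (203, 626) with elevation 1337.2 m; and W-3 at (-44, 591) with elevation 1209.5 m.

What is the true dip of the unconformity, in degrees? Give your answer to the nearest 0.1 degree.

41.3°

Let the plane be z = a·x + b·y + c.
W-2−W-1: −126a + 445b = 295.1;  W-3−W-1: −373a + 410b = 167.4.
Solving gives a = 0.40672, b = 0.77831.
Gradient magnitude |∇z| = √(a² + b²) = √(0.16542 + 0.60576) = 0.87817.
True dip = arctan(0.87817) = 41.3°, dipping toward SSW (azimuth ≈ 208°).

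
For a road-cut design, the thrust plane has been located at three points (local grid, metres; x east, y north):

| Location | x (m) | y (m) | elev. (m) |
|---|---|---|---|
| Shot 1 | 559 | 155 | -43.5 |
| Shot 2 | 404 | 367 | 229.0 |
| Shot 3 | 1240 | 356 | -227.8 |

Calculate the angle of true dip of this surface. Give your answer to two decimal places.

46.18°

Let the plane be z = a·x + b·y + c.
Shot 2−Shot 1: −155a + 212b = 272.5;  Shot 3−Shot 1: 681a + 201b = −184.3.
Solving gives a = −0.53464, b = 0.89448.
Gradient magnitude |∇z| = √(a² + b²) = √(0.28584 + 0.80010) = 1.04209.
True dip = arctan(1.04209) = 46.18°, dipping toward SSE (azimuth ≈ 149°).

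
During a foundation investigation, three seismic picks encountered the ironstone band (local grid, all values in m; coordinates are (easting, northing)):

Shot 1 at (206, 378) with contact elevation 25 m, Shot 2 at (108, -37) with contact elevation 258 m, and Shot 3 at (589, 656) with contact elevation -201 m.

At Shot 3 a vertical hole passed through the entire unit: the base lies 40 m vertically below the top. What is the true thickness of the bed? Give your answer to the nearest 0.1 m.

35.0 m

Let the plane be z = a·E + b·N + c.
Shot 2−Shot 1: −98a − 415b = 233;  Shot 3−Shot 1: 383a + 278b = −226.
Solving gives a = −0.22032, b = −0.50942.
|∇z| = √(a²+b²) = 0.55502, so dip δ = arctan(0.55502) = 29.03°.
True thickness = vertical thickness × cos δ = 40 × cos 29.03° = 35.0 m.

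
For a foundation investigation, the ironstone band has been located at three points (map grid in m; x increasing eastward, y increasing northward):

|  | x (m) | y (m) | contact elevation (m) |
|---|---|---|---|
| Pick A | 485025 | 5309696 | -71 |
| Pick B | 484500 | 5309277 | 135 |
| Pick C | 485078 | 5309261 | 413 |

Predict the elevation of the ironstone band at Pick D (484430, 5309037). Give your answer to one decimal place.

357.2 m

Let the plane be z = a·x + b·y + c.
Pick B−Pick A: −525a − 419b = 206;  Pick C−Pick A: 53a − 435b = 484.
Solving gives a = 0.451692460, b = −1.057609884.
Then c = -71 − a·485025 − b·5309696 = 5396433.84.
At (484430, 5309037): z = 218813.4 − 5614890.0 + 5396433.84 = 357.2 m.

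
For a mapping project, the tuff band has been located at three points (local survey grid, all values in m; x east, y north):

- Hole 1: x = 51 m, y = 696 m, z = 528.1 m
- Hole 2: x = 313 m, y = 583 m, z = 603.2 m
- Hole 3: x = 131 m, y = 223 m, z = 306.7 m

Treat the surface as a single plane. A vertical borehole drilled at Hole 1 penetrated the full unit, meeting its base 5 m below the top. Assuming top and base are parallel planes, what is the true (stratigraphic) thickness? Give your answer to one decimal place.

Two edge vectors: Hole 1→Hole 2 = (262, -113, 75.1), Hole 1→Hole 3 = (80, -473, -221.4).
Normal n = (Hole 1→Hole 2) × (Hole 1→Hole 3) = (60540.5, 64014.8, -114886).
So ∂z/∂x = −n_x/n_z = 0.52696 and ∂z/∂y = −n_y/n_z = 0.55720.
|∇z| = √(a²+b²) = 0.76692, so dip δ = arctan(0.76692) = 37.49°.
True thickness = vertical thickness × cos δ = 5 × cos 37.49° = 4.0 m.

4.0 m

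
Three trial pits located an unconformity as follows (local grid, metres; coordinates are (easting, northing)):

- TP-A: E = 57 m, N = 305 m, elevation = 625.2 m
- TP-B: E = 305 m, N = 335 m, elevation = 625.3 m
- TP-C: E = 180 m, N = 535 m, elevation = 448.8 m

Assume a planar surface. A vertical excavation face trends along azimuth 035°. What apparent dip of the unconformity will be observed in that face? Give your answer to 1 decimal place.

31.6°

Two edge vectors: TP-A→TP-B = (248, 30, 0.1), TP-A→TP-C = (123, 230, -176.4).
Normal n = (TP-A→TP-B) × (TP-A→TP-C) = (-5315, 43759.5, 53350).
So ∂z/∂E = −n_x/n_z = 0.09963 and ∂z/∂N = −n_y/n_z = −0.82023.
Unit vector along 035° is (sin 35°, cos 35°) = (0.5736, 0.8192).
Slope in that direction = a·(0.5736) + b·(0.8192) = −0.61475.
Apparent dip = arctan|0.61475| = 31.6° (true dip is 39.6°, so apparent ≤ true as expected).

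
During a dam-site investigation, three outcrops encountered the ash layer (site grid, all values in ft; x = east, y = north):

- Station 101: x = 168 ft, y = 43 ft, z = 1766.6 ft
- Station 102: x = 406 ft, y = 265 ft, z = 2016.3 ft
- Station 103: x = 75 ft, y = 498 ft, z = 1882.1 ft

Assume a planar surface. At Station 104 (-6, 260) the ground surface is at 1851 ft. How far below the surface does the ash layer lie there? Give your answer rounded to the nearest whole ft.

Two edge vectors: Station 101→Station 102 = (238, 222, 249.7), Station 101→Station 103 = (-93, 455, 115.5).
Normal n = (Station 101→Station 102) × (Station 101→Station 103) = (-87972.5, -50711.1, 128936).
So ∂z/∂x = −n_x/n_z = 0.68230 and ∂z/∂y = −n_y/n_z = 0.39330.
Intercept c from Station 101: 1766.6 − 114.63 − 16.91 = 1635.06.
At (-6, 260): z_contact = −4.1 + 102.3 + 1635.06 = 1733.2 ft.
Depth below ground = 1851 − 1733.2 = 118 ft.

118 ft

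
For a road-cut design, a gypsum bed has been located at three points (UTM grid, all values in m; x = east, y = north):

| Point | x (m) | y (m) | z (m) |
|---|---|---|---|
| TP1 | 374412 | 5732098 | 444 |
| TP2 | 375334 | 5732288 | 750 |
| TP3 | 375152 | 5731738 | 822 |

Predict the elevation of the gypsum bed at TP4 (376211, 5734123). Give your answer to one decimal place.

Let the plane be z = a·x + b·y + c.
TP2−TP1: 922a + 190b = 306;  TP3−TP1: 740a − 360b = 378.
Solving gives a = 0.385126555, b = −0.258350969.
Then c = 444 − a·374412 − b·5732098 = 1337141.07.
At (376211, 5734123): z = 144888.8 − 1481416.2 + 1337141.07 = 613.7 m.

613.7 m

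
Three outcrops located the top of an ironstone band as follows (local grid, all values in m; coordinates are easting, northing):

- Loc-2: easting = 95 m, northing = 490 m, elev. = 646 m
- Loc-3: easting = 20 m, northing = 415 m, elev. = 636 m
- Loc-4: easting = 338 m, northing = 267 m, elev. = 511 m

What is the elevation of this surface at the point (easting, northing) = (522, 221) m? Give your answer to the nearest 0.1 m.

452.9 m

Let the plane be z = a·easting + b·northing + c.
Loc-3−Loc-2: −75a − 75b = −10;  Loc-4−Loc-2: 243a − 223b = −135.
Solving gives a = −0.22589, b = 0.35923.
Then c = 646 − a·95 − b·490 = 491.44.
At (522, 221): z = −117.9 + 79.4 + 491.44 = 452.9 m.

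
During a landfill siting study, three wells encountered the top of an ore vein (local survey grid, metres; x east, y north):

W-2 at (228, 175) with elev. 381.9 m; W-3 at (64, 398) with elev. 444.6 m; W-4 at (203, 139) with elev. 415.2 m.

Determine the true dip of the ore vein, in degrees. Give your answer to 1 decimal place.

Let the plane be z = a·x + b·y + c.
W-3−W-2: −164a + 223b = 62.7;  W-4−W-2: −25a − 36b = 33.3.
Solving gives a = −0.84355, b = −0.33920.
Gradient magnitude |∇z| = √(a² + b²) = √(0.71158 + 0.11506) = 0.90919.
True dip = arctan(0.90919) = 42.3°, dipping toward ENE (azimuth ≈ 068°).

42.3°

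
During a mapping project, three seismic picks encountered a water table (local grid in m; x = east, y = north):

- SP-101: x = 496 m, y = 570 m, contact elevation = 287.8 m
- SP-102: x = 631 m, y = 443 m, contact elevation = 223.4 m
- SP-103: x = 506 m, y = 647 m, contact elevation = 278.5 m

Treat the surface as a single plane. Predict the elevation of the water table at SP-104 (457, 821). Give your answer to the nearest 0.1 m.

295.2 m

Let the plane be z = a·x + b·y + c.
SP-102−SP-101: 135a − 127b = −64.4;  SP-103−SP-101: 10a + 77b = −9.3.
Solving gives a = −0.52635, b = −0.05242.
Then c = 287.8 − a·496 − b·570 = 578.75.
At (457, 821): z = −240.5 − 43.0 + 578.75 = 295.2 m.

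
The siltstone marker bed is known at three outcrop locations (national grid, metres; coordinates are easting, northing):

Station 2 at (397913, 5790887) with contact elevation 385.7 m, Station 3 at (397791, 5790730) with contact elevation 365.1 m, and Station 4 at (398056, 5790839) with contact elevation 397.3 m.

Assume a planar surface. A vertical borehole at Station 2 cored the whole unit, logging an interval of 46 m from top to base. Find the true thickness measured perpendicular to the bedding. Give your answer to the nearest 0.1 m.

Let the plane be z = a·easting + b·northing + c.
Station 3−Station 2: −122a − 157b = −20.6;  Station 4−Station 2: 143a − 48b = 11.6.
Solving gives a = 0.09927, b = 0.05407.
|∇z| = √(a²+b²) = 0.11304, so dip δ = arctan(0.11304) = 6.45°.
True thickness = vertical thickness × cos δ = 46 × cos 6.45° = 45.7 m.

45.7 m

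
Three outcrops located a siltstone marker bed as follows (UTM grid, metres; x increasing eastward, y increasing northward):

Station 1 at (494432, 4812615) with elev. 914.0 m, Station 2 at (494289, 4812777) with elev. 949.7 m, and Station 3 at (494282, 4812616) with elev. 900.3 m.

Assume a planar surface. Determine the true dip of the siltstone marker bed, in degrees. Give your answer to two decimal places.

17.58°

Two edge vectors: Station 1→Station 2 = (-143, 162, 35.7), Station 1→Station 3 = (-150, 1, -13.7).
Normal n = (Station 1→Station 2) × (Station 1→Station 3) = (-2255.1, -7314.1, 24157).
So ∂z/∂x = −n_x/n_z = 0.09335 and ∂z/∂y = −n_y/n_z = 0.30277.
Gradient magnitude |∇z| = √(a² + b²) = √(0.00871 + 0.09167) = 0.31684.
True dip = arctan(0.31684) = 17.58°, dipping toward SSW (azimuth ≈ 197°).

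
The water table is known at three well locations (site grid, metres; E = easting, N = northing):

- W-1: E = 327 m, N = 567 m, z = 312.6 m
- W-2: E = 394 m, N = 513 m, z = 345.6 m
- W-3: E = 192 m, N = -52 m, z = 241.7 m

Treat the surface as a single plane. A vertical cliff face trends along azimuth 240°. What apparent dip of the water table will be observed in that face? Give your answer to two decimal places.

23.45°

Let the plane be z = a·E + b·N + c.
W-2−W-1: 67a − 54b = 33;  W-3−W-1: −135a − 619b = −70.9.
Solving gives a = 0.49742, b = 0.00606.
Unit vector along 240° is (sin 240°, cos 240°) = (-0.8660, -0.5000).
Slope in that direction = a·(-0.8660) + b·(-0.5000) = −0.43380.
Apparent dip = arctan|0.43380| = 23.45° (true dip is 26.4°, so apparent ≤ true as expected).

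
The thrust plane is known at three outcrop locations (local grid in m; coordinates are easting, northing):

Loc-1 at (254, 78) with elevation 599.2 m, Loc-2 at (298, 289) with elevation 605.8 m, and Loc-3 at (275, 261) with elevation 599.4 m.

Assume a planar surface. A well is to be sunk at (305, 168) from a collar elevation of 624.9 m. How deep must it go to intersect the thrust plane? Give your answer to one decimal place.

12.5 m

Let the plane be z = a·easting + b·northing + c.
Loc-2−Loc-1: 44a + 211b = 6.6;  Loc-3−Loc-1: 21a + 183b = 0.2.
Solving gives a = 0.32190, b = −0.03585.
Then c = 599.2 − a·254 − b·78 = 520.23.
At (305, 168): z_contact = 98.18 − 6.02 + 520.23 = 612.39 m.
Depth below ground = 624.9 − 612.39 = 12.5 m.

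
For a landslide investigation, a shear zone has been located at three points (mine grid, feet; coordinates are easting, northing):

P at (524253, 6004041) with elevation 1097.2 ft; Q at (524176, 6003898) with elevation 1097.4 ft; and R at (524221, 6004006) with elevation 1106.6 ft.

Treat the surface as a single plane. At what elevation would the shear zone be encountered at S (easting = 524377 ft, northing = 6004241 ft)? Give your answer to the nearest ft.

Two edge vectors: P→Q = (-77, -143, 0.2), P→R = (-32, -35, 9.4).
Normal n = (P→Q) × (P→R) = (-1337.2, 717.4, -1881).
So ∂z/∂easting = −n_x/n_z = −0.71089846 and ∂z/∂northing = −n_y/n_z = 0.38139288.
Intercept c from P: 1097.2 + 372690.65 − 2289898.47 = −1916110.62.
At (524377, 6004241): z = −372778.8 + 2289974.7 − 1916110.62 = 1085.3 ft.

1085 ft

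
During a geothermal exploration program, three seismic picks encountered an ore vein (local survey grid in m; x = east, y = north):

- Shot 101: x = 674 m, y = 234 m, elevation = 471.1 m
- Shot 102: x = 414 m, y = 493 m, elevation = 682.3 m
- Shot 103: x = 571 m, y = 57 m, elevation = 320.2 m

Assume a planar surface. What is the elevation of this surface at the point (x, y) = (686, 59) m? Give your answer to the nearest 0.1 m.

Let the plane be z = a·x + b·y + c.
Shot 102−Shot 101: −260a + 259b = 211.2;  Shot 103−Shot 101: −103a − 177b = −150.9.
Solving gives a = 0.02339, b = 0.83893.
Then c = 471.1 − a·674 − b·234 = 259.02.
At (686, 59): z = 16.0 + 49.5 + 259.02 = 324.6 m.

324.6 m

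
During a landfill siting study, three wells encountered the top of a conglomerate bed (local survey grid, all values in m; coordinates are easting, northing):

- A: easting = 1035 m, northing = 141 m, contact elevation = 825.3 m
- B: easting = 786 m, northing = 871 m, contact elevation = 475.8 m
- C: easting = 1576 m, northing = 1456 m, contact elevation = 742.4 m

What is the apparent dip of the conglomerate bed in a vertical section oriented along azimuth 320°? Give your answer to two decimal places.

30.01°

Let the plane be z = a·easting + b·northing + c.
B−A: −249a + 730b = −349.5;  C−A: 541a + 1315b = −82.9.
Solving gives a = 0.55246, b = −0.29033.
Unit vector along 320° is (sin 320°, cos 320°) = (-0.6428, 0.7660).
Slope in that direction = a·(-0.6428) + b·(0.7660) = −0.57752.
Apparent dip = arctan|0.57752| = 30.01° (true dip is 32.0°, so apparent ≤ true as expected).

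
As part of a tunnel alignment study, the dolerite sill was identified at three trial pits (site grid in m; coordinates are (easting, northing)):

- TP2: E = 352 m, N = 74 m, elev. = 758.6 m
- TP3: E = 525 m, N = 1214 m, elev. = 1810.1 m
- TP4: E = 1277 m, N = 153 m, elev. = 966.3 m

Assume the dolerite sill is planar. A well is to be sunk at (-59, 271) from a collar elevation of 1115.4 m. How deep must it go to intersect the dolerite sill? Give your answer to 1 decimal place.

Two edge vectors: TP2→TP3 = (173, 1140, 1051.5), TP2→TP4 = (925, 79, 207.7).
Normal n = (TP2→TP3) × (TP2→TP4) = (153709.5, 936705.4, -1040833).
So ∂z/∂E = −n_x/n_z = 0.147679 and ∂z/∂N = −n_y/n_z = 0.899957.
Intercept c from TP2: 758.6 − 51.98 − 66.60 = 640.02.
At (-59, 271): z_contact = −8.71 + 243.89 + 640.02 = 875.20 m.
Depth below ground = 1115.4 − 875.20 = 240.2 m.

240.2 m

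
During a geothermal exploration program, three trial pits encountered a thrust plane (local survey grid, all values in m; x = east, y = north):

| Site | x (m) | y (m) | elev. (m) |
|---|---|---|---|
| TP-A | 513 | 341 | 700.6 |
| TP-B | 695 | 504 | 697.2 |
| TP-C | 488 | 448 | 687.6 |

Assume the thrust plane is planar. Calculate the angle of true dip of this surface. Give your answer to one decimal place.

7.3°

Two edge vectors: TP-A→TP-B = (182, 163, -3.4), TP-A→TP-C = (-25, 107, -13).
Normal n = (TP-A→TP-B) × (TP-A→TP-C) = (-1755.2, 2451, 23549).
So ∂z/∂x = −n_x/n_z = 0.07453 and ∂z/∂y = −n_y/n_z = −0.10408.
Gradient magnitude |∇z| = √(a² + b²) = √(0.00556 + 0.01083) = 0.12802.
True dip = arctan(0.12802) = 7.3°, dipping toward NW (azimuth ≈ 324°).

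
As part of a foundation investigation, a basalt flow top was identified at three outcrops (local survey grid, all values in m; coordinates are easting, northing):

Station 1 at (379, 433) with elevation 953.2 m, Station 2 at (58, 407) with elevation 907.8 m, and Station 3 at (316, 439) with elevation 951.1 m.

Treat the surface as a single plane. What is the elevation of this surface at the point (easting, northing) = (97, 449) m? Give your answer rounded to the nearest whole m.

937 m

Two edge vectors: Station 1→Station 2 = (-321, -26, -45.4), Station 1→Station 3 = (-63, 6, -2.1).
Normal n = (Station 1→Station 2) × (Station 1→Station 3) = (327, 2186.1, -3564).
So ∂z/∂easting = −n_x/n_z = 0.09175 and ∂z/∂northing = −n_y/n_z = 0.61338.
Intercept c from Station 1: 953.2 − 34.77 − 265.60 = 652.83.
At (97, 449): z = 8.9 + 275.4 + 652.83 = 937.1 m.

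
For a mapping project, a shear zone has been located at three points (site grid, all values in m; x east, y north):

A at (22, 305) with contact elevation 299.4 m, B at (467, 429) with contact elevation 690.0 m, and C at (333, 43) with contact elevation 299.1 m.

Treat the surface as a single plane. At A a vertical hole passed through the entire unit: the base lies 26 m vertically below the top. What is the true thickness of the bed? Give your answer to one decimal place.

18.2 m

Let the plane be z = a·x + b·y + c.
B−A: 445a + 124b = 390.6;  C−A: 311a − 262b = −0.3.
Solving gives a = 0.65934, b = 0.78380.
|∇z| = √(a²+b²) = 1.02425, so dip δ = arctan(1.02425) = 45.69°.
True thickness = vertical thickness × cos δ = 26 × cos 45.69° = 18.2 m.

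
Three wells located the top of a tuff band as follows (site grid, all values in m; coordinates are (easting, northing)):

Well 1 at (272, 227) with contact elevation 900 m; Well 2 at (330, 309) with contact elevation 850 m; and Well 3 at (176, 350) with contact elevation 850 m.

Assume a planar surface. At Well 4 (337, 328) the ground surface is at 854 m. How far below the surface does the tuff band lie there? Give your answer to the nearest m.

15 m

Let the plane be z = a·E + b·N + c.
Well 2−Well 1: 58a + 82b = −50;  Well 3−Well 1: −96a + 123b = −50.
Solving gives a = −0.13661, b = −0.51313.
Then c = 900 − a·272 − b·227 = 1053.64.
At (337, 328): z_contact = −46.0 − 168.3 + 1053.64 = 839.3 m.
Depth below ground = 854 − 839.3 = 15 m.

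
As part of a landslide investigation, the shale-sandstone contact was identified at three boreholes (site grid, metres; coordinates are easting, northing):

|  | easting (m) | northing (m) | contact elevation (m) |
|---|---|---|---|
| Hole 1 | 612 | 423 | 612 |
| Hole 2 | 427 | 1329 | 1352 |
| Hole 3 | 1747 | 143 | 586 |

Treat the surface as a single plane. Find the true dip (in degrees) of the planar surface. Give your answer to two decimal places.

Two edge vectors: Hole 1→Hole 2 = (-185, 906, 740), Hole 1→Hole 3 = (1135, -280, -26).
Normal n = (Hole 1→Hole 2) × (Hole 1→Hole 3) = (183644, 835090, -976510).
So ∂z/∂easting = −n_x/n_z = 0.18806 and ∂z/∂northing = −n_y/n_z = 0.85518.
Gradient magnitude |∇z| = √(a² + b²) = √(0.03537 + 0.73133) = 0.87561.
True dip = arctan(0.87561) = 41.21°, dipping toward SSW (azimuth ≈ 192°).

41.21°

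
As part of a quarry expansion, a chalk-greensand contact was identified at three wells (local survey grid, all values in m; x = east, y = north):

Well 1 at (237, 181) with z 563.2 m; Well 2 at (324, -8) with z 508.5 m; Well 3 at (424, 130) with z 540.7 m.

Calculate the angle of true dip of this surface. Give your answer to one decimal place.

Let the plane be z = a·x + b·y + c.
Well 2−Well 1: 87a − 189b = −54.7;  Well 3−Well 1: 187a − 51b = −22.5.
Solving gives a = −0.04733, b = 0.26763.
Gradient magnitude |∇z| = √(a² + b²) = √(0.00224 + 0.07163) = 0.27178.
True dip = arctan(0.27178) = 15.2°, dipping toward S (azimuth ≈ 170°).

15.2°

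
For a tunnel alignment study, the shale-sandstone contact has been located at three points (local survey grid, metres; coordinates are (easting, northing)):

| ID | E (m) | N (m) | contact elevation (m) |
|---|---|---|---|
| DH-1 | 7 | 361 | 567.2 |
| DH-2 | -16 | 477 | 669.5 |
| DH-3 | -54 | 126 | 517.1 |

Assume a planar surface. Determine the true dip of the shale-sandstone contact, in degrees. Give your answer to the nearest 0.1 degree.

57.6°

Two edge vectors: DH-1→DH-2 = (-23, 116, 102.3), DH-1→DH-3 = (-61, -235, -50.1).
Normal n = (DH-1→DH-2) × (DH-1→DH-3) = (18228.9, -7392.6, 12481).
So ∂z/∂E = −n_x/n_z = −1.46053 and ∂z/∂N = −n_y/n_z = 0.59231.
Gradient magnitude |∇z| = √(a² + b²) = √(2.13315 + 0.35083) = 1.57607.
True dip = arctan(1.57607) = 57.6°, dipping toward ESE (azimuth ≈ 112°).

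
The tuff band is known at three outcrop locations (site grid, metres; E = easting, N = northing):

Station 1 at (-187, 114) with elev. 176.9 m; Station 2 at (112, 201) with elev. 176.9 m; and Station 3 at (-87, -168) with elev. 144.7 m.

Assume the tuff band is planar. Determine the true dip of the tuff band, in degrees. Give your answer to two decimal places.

Two edge vectors: Station 1→Station 2 = (299, 87, 0), Station 1→Station 3 = (100, -282, -32.2).
Normal n = (Station 1→Station 2) × (Station 1→Station 3) = (-2801.4, 9627.8, -93018).
So ∂z/∂E = −n_x/n_z = −0.03012 and ∂z/∂N = −n_y/n_z = 0.10350.
Gradient magnitude |∇z| = √(a² + b²) = √(0.00091 + 0.01071) = 0.10780.
True dip = arctan(0.10780) = 6.15°, dipping toward SSE (azimuth ≈ 164°).

6.15°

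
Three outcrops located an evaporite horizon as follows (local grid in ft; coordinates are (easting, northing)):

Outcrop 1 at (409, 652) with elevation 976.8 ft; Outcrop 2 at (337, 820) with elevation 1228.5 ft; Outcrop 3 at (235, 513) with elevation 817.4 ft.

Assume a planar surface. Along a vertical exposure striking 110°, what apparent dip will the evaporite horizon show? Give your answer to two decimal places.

Two edge vectors: Outcrop 1→Outcrop 2 = (-72, 168, 251.7), Outcrop 1→Outcrop 3 = (-174, -139, -159.4).
Normal n = (Outcrop 1→Outcrop 2) × (Outcrop 1→Outcrop 3) = (8207.1, -55272.6, 39240).
So ∂z/∂E = −n_x/n_z = −0.20915 and ∂z/∂N = −n_y/n_z = 1.40858.
Unit vector along 110° is (sin 110°, cos 110°) = (0.9397, -0.3420).
Slope in that direction = a·(0.9397) + b·(-0.3420) = −0.67830.
Apparent dip = arctan|0.67830| = 34.15° (true dip is 54.9°, so apparent ≤ true as expected).

34.15°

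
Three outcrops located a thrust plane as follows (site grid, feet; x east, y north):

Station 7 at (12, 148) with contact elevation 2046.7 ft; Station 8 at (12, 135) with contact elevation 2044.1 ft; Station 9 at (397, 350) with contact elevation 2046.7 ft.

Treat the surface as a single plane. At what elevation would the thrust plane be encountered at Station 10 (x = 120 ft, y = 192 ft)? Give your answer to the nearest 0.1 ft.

Let the plane be z = a·x + b·y + c.
Station 8−Station 7: 0a − 13b = −2.6;  Station 9−Station 7: 385a + 202b = 0.
Solving gives a = −0.10494, b = 0.20000.
Then c = 2046.7 − a·12 − b·148 = 2018.36.
At (120, 192): z = −12.6 + 38.4 + 2018.36 = 2044.2 ft.

2044.2 ft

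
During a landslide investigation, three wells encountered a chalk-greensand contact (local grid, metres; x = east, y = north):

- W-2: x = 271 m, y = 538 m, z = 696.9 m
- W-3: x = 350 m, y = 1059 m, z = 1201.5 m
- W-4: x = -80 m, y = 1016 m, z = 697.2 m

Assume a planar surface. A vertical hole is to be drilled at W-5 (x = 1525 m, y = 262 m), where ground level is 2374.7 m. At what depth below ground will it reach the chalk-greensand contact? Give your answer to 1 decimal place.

Two edge vectors: W-2→W-3 = (79, 521, 504.6), W-2→W-4 = (-351, 478, 0.3).
Normal n = (W-2→W-3) × (W-2→W-4) = (-241042.5, -177138.3, 220633).
So ∂z/∂x = −n_x/n_z = 1.092504 and ∂z/∂y = −n_y/n_z = 0.802864.
Intercept c from W-2: 696.9 − 296.07 − 431.94 = −31.11.
At (1525, 262): z_contact = 1666.07 + 210.35 − 31.11 = 1845.31 m.
Depth below ground = 2374.7 − 1845.31 = 529.4 m.

529.4 m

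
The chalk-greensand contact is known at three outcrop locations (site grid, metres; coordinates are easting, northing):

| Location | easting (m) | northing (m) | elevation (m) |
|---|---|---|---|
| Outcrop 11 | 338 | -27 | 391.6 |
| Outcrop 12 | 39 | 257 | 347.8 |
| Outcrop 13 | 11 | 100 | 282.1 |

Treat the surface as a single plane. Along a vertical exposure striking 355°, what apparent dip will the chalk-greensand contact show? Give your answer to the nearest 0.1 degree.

Two edge vectors: Outcrop 11→Outcrop 12 = (-299, 284, -43.8), Outcrop 11→Outcrop 13 = (-327, 127, -109.5).
Normal n = (Outcrop 11→Outcrop 12) × (Outcrop 11→Outcrop 13) = (-25535.4, -18417.9, 54895).
So ∂z/∂easting = −n_x/n_z = 0.46517 and ∂z/∂northing = −n_y/n_z = 0.33551.
Unit vector along 355° is (sin 355°, cos 355°) = (-0.0872, 0.9962).
Slope in that direction = a·(-0.0872) + b·(0.9962) = 0.29369.
Apparent dip = arctan|0.29369| = 16.4° (true dip is 29.8°, so apparent ≤ true as expected).

16.4°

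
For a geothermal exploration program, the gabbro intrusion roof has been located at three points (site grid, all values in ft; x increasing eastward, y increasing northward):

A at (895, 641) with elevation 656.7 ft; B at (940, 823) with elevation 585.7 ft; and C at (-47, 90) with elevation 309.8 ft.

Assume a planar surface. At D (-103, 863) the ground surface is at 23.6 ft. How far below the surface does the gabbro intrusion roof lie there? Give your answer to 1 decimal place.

187.7 ft

Two edge vectors: A→B = (45, 182, -71), A→C = (-942, -551, -346.9).
Normal n = (A→B) × (A→C) = (-102256.8, 82492.5, 146649).
So ∂z/∂x = −n_x/n_z = 0.69729 and ∂z/∂y = −n_y/n_z = −0.56252.
Intercept c from A: 656.7 − 624.07 + 360.57 = 393.20.
At (-103, 863): z_contact = −71.82 − 485.45 + 393.20 = -164.07 ft.
Depth below ground = 23.6 − (-164.07) = 187.7 ft.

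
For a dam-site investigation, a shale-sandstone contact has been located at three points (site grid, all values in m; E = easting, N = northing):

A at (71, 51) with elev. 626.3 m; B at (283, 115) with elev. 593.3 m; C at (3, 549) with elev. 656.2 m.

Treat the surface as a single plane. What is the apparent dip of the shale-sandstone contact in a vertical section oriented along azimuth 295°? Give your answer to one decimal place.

Two edge vectors: A→B = (212, 64, -33), A→C = (-68, 498, 29.9).
Normal n = (A→B) × (A→C) = (18347.6, -4094.8, 109928).
So ∂z/∂E = −n_x/n_z = −0.16691 and ∂z/∂N = −n_y/n_z = 0.03725.
Unit vector along 295° is (sin 295°, cos 295°) = (-0.9063, 0.4226).
Slope in that direction = a·(-0.9063) + b·(0.4226) = 0.16701.
Apparent dip = arctan|0.16701| = 9.5° (true dip is 9.7°, so apparent ≤ true as expected).

9.5°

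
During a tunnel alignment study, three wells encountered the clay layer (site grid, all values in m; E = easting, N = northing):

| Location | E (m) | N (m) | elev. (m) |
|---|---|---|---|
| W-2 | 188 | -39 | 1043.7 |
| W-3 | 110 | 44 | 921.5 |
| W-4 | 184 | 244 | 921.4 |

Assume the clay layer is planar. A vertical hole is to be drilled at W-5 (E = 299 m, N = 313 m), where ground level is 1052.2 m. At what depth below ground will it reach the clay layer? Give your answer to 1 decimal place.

30.3 m

Let the plane be z = a·E + b·N + c.
W-3−W-2: −78a + 83b = −122.2;  W-4−W-2: −4a + 283b = −122.3.
Solving gives a = 1.12371, b = −0.41627.
Then c = 1043.7 − a·188 − b·-39 = 816.21.
At (299, 313): z_contact = 335.99 − 130.29 + 816.21 = 1021.90 m.
Depth below ground = 1052.2 − 1021.90 = 30.3 m.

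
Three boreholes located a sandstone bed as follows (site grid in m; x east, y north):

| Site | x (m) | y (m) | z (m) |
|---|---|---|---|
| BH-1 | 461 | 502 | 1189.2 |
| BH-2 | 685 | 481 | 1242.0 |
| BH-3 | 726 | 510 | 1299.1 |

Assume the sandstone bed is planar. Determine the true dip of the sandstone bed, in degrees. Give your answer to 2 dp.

56.15°

Two edge vectors: BH-1→BH-2 = (224, -21, 52.8), BH-1→BH-3 = (265, 8, 109.9).
Normal n = (BH-1→BH-2) × (BH-1→BH-3) = (-2730.3, -10625.6, 7357).
So ∂z/∂x = −n_x/n_z = 0.37112 and ∂z/∂y = −n_y/n_z = 1.44428.
Gradient magnitude |∇z| = √(a² + b²) = √(0.13773 + 2.08596) = 1.49120.
True dip = arctan(1.49120) = 56.15°, dipping toward SSW (azimuth ≈ 194°).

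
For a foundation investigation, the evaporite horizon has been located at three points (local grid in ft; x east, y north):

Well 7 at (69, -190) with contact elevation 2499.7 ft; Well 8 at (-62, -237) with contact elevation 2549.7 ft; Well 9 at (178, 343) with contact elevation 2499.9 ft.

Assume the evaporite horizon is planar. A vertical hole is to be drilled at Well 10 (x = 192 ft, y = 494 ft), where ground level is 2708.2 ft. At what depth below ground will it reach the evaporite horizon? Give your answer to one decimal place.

201.3 ft

Two edge vectors: Well 7→Well 8 = (-131, -47, 50), Well 7→Well 9 = (109, 533, 0.2).
Normal n = (Well 7→Well 8) × (Well 7→Well 9) = (-26659.4, 5476.2, -64700).
So ∂z/∂x = −n_x/n_z = −0.41205 and ∂z/∂y = −n_y/n_z = 0.08464.
Intercept c from Well 7: 2499.7 + 28.43 + 16.08 = 2544.21.
At (192, 494): z_contact = −79.11 + 41.81 + 2544.21 = 2506.91 ft.
Depth below ground = 2708.2 − 2506.91 = 201.3 ft.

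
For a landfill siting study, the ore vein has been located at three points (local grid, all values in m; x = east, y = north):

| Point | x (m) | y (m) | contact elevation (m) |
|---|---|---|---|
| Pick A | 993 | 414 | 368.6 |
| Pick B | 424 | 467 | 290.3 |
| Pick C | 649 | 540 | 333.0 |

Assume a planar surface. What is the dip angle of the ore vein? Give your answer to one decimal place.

Two edge vectors: Pick A→Pick B = (-569, 53, -78.3), Pick A→Pick C = (-344, 126, -35.6).
Normal n = (Pick A→Pick B) × (Pick A→Pick C) = (7979, 6678.8, -53462).
So ∂z/∂x = −n_x/n_z = 0.14925 and ∂z/∂y = −n_y/n_z = 0.12493.
Gradient magnitude |∇z| = √(a² + b²) = √(0.02227 + 0.01561) = 0.19463.
True dip = arctan(0.19463) = 11.0°, dipping toward SW (azimuth ≈ 230°).

11.0°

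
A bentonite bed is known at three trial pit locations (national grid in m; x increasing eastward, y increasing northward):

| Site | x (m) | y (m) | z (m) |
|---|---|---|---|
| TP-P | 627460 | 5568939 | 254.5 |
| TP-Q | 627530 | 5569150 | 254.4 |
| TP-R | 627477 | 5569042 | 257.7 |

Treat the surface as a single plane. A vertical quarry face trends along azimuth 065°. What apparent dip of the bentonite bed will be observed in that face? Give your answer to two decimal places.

Let the plane be z = a·x + b·y + c.
TP-Q−TP-P: 70a + 211b = −0.1;  TP-R−TP-P: 17a + 103b = 3.2.
Solving gives a = −0.18921, b = 0.06230.
Unit vector along 065° is (sin 65°, cos 65°) = (0.9063, 0.4226).
Slope in that direction = a·(0.9063) + b·(0.4226) = −0.14515.
Apparent dip = arctan|0.14515| = 8.26° (true dip is 11.3°, so apparent ≤ true as expected).

8.26°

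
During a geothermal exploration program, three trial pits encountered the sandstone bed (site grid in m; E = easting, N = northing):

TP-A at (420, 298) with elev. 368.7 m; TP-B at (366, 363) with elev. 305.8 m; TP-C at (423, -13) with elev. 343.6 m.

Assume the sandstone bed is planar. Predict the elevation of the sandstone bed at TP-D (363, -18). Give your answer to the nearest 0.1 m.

266.5 m

Let the plane be z = a·E + b·N + c.
TP-B−TP-A: −54a + 65b = −62.9;  TP-C−TP-A: 3a − 311b = −25.1.
Solving gives a = 1.27679, b = 0.09302.
Then c = 368.7 − a·420 − b·298 = −195.27.
At (363, -18): z = 463.5 − 1.7 − 195.27 = 266.5 m.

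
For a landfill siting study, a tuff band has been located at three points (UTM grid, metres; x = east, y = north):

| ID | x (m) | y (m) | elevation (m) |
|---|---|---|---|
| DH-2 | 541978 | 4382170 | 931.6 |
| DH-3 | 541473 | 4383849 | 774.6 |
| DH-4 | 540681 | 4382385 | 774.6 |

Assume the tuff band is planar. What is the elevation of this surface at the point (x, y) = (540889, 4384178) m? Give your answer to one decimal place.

Let the plane be z = a·x + b·y + c.
DH-3−DH-2: −505a + 1679b = −157;  DH-4−DH-2: −1297a + 215b = −157.
Solving gives a = 0.111086624, b = −0.060096042.
Then c = 931.6 − a·541978 − b·4382170 = 204076.17.
At (540889, 4384178): z = 60085.5 − 263471.7 + 204076.17 = 690.0 m.

690.0 m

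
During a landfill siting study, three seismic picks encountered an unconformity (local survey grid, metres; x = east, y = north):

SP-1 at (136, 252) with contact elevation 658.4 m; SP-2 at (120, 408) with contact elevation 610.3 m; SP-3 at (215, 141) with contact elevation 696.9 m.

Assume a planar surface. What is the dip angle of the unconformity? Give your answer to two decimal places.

17.14°

Two edge vectors: SP-1→SP-2 = (-16, 156, -48.1), SP-1→SP-3 = (79, -111, 38.5).
Normal n = (SP-1→SP-2) × (SP-1→SP-3) = (666.9, -3183.9, -10548).
So ∂z/∂x = −n_x/n_z = 0.06323 and ∂z/∂y = −n_y/n_z = −0.30185.
Gradient magnitude |∇z| = √(a² + b²) = √(0.00400 + 0.09111) = 0.30840.
True dip = arctan(0.30840) = 17.14°, dipping toward NNW (azimuth ≈ 348°).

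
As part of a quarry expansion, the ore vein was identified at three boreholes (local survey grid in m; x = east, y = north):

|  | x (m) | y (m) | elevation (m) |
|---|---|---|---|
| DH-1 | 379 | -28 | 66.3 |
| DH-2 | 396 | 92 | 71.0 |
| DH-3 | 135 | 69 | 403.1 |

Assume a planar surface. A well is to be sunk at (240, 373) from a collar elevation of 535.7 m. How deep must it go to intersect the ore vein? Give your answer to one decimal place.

200.7 m

Two edge vectors: DH-1→DH-2 = (17, 120, 4.7), DH-1→DH-3 = (-244, 97, 336.8).
Normal n = (DH-1→DH-2) × (DH-1→DH-3) = (39960.1, -6872.4, 30929).
So ∂z/∂x = −n_x/n_z = −1.29199 and ∂z/∂y = −n_y/n_z = 0.22220.
Intercept c from DH-1: 66.3 + 489.67 + 6.22 = 562.19.
At (240, 373): z_contact = −310.08 + 82.88 + 562.19 = 334.99 m.
Depth below ground = 535.7 − 334.99 = 200.7 m.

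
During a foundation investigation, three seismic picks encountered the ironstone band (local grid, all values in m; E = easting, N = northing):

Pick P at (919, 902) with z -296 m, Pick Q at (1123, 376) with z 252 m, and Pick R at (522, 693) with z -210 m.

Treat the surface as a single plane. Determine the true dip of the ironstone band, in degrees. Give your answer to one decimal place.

Let the plane be z = a·E + b·N + c.
Pick Q−Pick P: 204a − 526b = 548;  Pick R−Pick P: −397a − 209b = 86.
Solving gives a = 0.27558, b = −0.93495.
Gradient magnitude |∇z| = √(a² + b²) = √(0.07594 + 0.87413) = 0.97471.
True dip = arctan(0.97471) = 44.3°, dipping toward NNW (azimuth ≈ 344°).

44.3°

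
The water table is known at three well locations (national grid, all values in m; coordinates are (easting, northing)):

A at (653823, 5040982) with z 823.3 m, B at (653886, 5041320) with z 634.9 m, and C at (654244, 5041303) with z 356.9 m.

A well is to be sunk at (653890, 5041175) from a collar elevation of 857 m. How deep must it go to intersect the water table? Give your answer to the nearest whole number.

Two edge vectors: A→B = (63, 338, -188.4), A→C = (421, 321, -466.4).
Normal n = (A→B) × (A→C) = (-97166.8, -49933.2, -122075).
So ∂z/∂E = −n_x/n_z = −0.79595986 and ∂z/∂N = −n_y/n_z = −0.40903707.
Intercept c from A: 823.3 + 520416.86 + 2061948.49 = 2583188.66.
At (653890, 5041175): z_contact = −520470.2 − 2062027.4 + 2583188.66 = 691.0 m.
Depth below ground = 857 − 691.0 = 166 m.

166 m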